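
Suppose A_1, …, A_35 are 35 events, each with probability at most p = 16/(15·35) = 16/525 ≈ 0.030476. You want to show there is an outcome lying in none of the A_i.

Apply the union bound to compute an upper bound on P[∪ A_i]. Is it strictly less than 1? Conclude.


Union bound: P[∪_{i=1}^{35} A_i] ≤ Σ_i P[A_i] ≤ 35·p = 35·(16/525) = 16/15.
Numerically: 16/15 ≈ 1.066667.
Is 16/15 < 1? NO.
Since the bound 16/15 is ≥ 1, the union bound is uninformative here; it does NOT by itself certify existence.

35·p = 16/15 ≈ 1.066667; existence NOT certified by the union bound.


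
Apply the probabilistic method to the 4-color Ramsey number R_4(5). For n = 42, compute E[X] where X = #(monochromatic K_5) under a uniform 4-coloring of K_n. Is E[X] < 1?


E[X] = C(42, 5) · 4^{1 − 10} = 850668 · 4^{−9} = 850668/262144.
As a reduced fraction: E[X] = 212667/65536 ≈ 3.24504.
Is E[X] < 1? NO.
Since E[X] ≥ 1, the first-moment bound is inconclusive at n = 42; it does NOT by itself certify R_4(5) > 42.

E[X] = 212667/65536 ≈ 3.24504; E[X] ≥ 1; first-moment method inconclusive here.


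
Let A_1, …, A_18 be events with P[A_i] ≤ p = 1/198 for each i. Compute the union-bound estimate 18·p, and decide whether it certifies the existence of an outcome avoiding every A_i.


Union bound: P[∪_{i=1}^{18} A_i] ≤ Σ_i P[A_i] ≤ 18·p = 18·(1/198) = 1/11.
Numerically: 1/11 ≈ 0.0909091.
Is 1/11 < 1? YES.
Since P[∪ A_i] ≤ 1/11 < 1, the complement has P[∩ A_i^c] ≥ 1 − 1/11 = 10/11 > 0, so some outcome avoids every A_i.

18·p = 1/11 ≈ 0.0909091; existence CERTIFIED by the union bound.


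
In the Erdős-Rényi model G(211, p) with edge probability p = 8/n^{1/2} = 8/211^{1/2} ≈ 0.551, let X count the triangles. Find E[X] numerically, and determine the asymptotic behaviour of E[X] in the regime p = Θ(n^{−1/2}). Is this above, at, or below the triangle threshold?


Number of potential triangles: C(211, 3) = 1543465.
Each occurs with probability p³ ≈ (0.551)³ ≈ 1.67050e-01.
By linearity: E[X] = C(211, 3)·p³ ≈ 1543465 · 1.67050e-01 ≈ 257835.708.
Since α = 1/2 < 1, p = c/n^{1/2} ≫ 1/n is above the triangle threshold p ~ 1/n. Asymptotically E[X] ~ (c³/6)·n^{3(1−α)} = (8³/6)·n^{1.5} → ∞; triangles are abundant w.h.p.

E[X] ≈ 257835.708; in regime p = Θ(1/n^{1/2}) E[X] diverges (above the triangle threshold p ~ 1/n).


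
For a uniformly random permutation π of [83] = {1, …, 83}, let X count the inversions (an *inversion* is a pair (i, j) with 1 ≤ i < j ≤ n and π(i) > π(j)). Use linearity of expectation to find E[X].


Write X = Σ X_I over the C(83, 2) = 3403 pairs i < j, with X_I the indicator of one inversion.
There are 3403 indicators.
For each fixed pair i < j, the values π(i) and π(j) are two distinct elements of {1, …, 83} in uniformly random order; by symmetry P[π(i) > π(j)] = 1/2.
By linearity: E[X] = 3403 · (1/2) = C(83, 2) · (1/2) = 3403/2 = 3403/2 ≈ 1701.500.

E[X] = 3403/2 = 1701.500.


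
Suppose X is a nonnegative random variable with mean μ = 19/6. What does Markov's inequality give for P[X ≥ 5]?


μ = E[X] = 19/6, a = 5.
Markov: P[X ≥ 5] ≤ μ/a = (19/6)/5 = 19/30.
Numerically: ≈ 0.633333.
(Since a = 5 > μ = 3.166667, the bound 19/30 is < 1 and informative.)

P[X ≥ 5] ≤ 19/30 ≈ 0.633333.


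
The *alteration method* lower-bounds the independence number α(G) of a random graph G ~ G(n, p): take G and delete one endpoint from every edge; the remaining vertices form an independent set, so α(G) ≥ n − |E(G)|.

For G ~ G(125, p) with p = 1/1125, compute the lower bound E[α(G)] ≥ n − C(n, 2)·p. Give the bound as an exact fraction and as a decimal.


E[|E(G)|] = C(125, 2)·p = 7750 · (1/1125) = 62/9.
E[α(G)] ≥ n − E[|E(G)|] = 125 − 62/9 = 1063/9.
Numerically: ≈ 118.111111.
(This is only a lower bound; the true E[α(G)] may be larger.)

E[α(G)] ≥ 1063/9 ≈ 118.111111.


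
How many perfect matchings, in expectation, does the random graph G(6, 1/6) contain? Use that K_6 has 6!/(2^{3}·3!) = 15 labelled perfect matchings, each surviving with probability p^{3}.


K_6 has 6!/(2^{3}·3!) = 15 labelled perfect matchings.
For each such perfect matching H, let X_H = 1 if all 3 edges of H are present in G. Then P[X_H = 1] = p^{3} = (1/6)^{3} = 1/216.
By linearity of expectation: E[X] = Σ_H E[X_H] = 15 · p^{3} = 15 · 1/216 = 5/72.
Numerically: E[X] ≈ 0.06944.

E[X] = 15 · (1/6)^{3} = 5/72 ≈ 0.06944.


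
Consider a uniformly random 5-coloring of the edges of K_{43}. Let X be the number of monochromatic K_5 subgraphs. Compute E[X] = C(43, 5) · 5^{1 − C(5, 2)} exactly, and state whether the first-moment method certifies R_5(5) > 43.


E[X] = C(43, 5) · 5^{1 − 10} = 962598 · 5^{−9} = 962598/1953125.
As a reduced fraction: E[X] = 962598/1953125 ≈ 0.492850.
Is E[X] < 1? YES.
Since E[X] < 1, there exists a 5-coloring of K_{43} with no monochromatic K_5; hence R_5(5) > 43.

E[X] = 962598/1953125 ≈ 0.492850; E[X] < 1, so R_5(5) > 43.


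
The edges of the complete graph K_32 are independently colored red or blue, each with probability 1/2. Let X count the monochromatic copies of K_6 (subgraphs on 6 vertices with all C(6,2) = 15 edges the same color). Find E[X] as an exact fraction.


Let X = Σ_S X_S over the C(32, 6) = 906192 subsets S of size 6, where X_S = 1 if the K_6 on S is monochromatic.
For a fixed S, the K_6 on S has C(6, 2) = 15 edges. P[all 15 edges red] = (1/2)^15, and likewise for blue, so P[monochromatic] = 2·(1/2)^15 = 2^{1 − 15} = 1/16384.
By linearity of expectation: E[X] = C(32, 6) · 2^{1 − 15} = 906192 · 1/16384 = 56637/1024.
Numerically: E[X] ≈ 55.3096.

E[X] = C(32,6)·2^(1−C(6,2)) = 56637/1024 ≈ 55.3096.


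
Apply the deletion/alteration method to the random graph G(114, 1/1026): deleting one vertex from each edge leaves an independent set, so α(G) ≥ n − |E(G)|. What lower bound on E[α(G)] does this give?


E[|E(G)|] = C(114, 2)·p = 6441 · (1/1026) = 113/18.
E[α(G)] ≥ n − E[|E(G)|] = 114 − 113/18 = 1939/18.
Numerically: ≈ 107.7222.
(This is only a lower bound; the true E[α(G)] may be larger.)

E[α(G)] ≥ 1939/18 ≈ 107.7222.


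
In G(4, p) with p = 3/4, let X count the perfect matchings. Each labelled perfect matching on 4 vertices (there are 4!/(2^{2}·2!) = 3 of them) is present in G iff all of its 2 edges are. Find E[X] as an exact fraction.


K_4 has 4!/(2^{2}·2!) = 3 labelled perfect matchings.
For each such perfect matching H, let X_H = 1 if all 2 edges of H are present in G. Then P[X_H = 1] = p^{2} = (3/4)^{2} = 9/16.
By linearity: E[X] = Σ_H E[X_H] = 3 · p^{2} = 3 · 9/16 = 27/16.
Numerically: E[X] ≈ 1.6875.

E[X] = 3 · (3/4)^{2} = 27/16 ≈ 1.6875.


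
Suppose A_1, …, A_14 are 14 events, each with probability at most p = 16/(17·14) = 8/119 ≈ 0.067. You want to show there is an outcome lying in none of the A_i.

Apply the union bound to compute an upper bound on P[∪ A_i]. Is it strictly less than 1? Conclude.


Union bound: P[∪_{i=1}^{14} A_i] ≤ Σ_i P[A_i] ≤ 14·p = 14·(8/119) = 16/17.
Numerically: 16/17 ≈ 0.941.
Is 16/17 < 1? YES.
Since P[∪ A_i] ≤ 16/17 < 1, the complement has P[∩ A_i^c] ≥ 1 − 16/17 = 1/17 > 0, so some outcome avoids every A_i.

14·p = 16/17 ≈ 0.941; existence CERTIFIED by the union bound.


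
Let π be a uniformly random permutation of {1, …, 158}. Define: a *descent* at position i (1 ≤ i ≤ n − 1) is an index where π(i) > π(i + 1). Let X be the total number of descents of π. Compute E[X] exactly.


Write X = Σ X_I over i = 1, …, 157, with X_I the indicator of one descent.
There are 157 indicators.
For each fixed i, the pair (π(i), π(i+1)) is a uniformly random ordered pair of distinct values from {1, …, 158}; by symmetry P[π(i) > π(i+1)] = 1/2.
By linearity: E[X] = 157 · (1/2) = (158 − 1) · (1/2) = 157/2 ≈ 78.5000.

E[X] = 157/2 = 78.5000.


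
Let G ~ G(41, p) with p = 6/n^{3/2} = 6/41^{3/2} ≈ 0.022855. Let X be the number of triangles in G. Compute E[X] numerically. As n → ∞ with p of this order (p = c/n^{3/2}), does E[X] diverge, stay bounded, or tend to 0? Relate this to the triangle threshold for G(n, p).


Number of potential triangles: C(41, 3) = 10660.
Each occurs with probability p³ ≈ (0.022855)³ ≈ 1.1937858e-05.
By linearity: E[X] = C(41, 3)·p³ ≈ 10660 · 1.1937858e-05 ≈ 0.12726.
Since α = 3/2 > 1, p = c/n^{3/2} = o(1/n) is below the triangle threshold p ~ 1/n. Asymptotically E[X] ~ (c³/6)·n^{3(1−α)} = (6³/6)·n^{-1.5} → 0, so by Markov's inequality G has no triangles w.h.p.

E[X] ≈ 0.12726; in regime p = Θ(1/n^{3/2}) E[X] tends to 0 (below the triangle threshold p ~ 1/n).


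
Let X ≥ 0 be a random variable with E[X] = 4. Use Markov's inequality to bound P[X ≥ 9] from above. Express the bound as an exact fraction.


μ = E[X] = 4, a = 9.
Markov: P[X ≥ 9] ≤ μ/a = (4)/9 = 4/9.
Numerically: ≈ 0.4444.
(Since a = 9 > μ = 4.0000, the bound 4/9 is < 1 and informative.)

P[X ≥ 9] ≤ 4/9 ≈ 0.4444.


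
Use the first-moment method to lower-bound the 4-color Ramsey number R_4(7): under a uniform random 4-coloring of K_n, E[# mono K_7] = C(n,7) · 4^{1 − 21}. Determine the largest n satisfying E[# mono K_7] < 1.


We need C(n, 7) · 4^{1 − 21} < 1, i.e. C(n, 7) < 4^{21 − 1} = 1099511627776.
Check values of n near the boundary:
  n = 177: C(177, 7) = 957664425960; 957664425960 < 1099511627776? YES
  n = 178: C(178, 7) = 996867063280; 996867063280 < 1099511627776? YES
  n = 179: C(179, 7) = 1037437234460; 1037437234460 < 1099511627776? YES
  n = 180: C(180, 7) = 1079414463600; 1079414463600 < 1099511627776? YES
  n = 181: C(181, 7) = 1122839183400; 1122839183400 < 1099511627776? NO
The largest n with C(n, 7) < 1099511627776 is n = 180 (where E[X] = 67463403975/68719476736 ≈ 0.98172). Hence R_4(7) > 180, i.e. R_4(7) ≥ 181.

Largest n = 180; hence R_4(7) > 180.


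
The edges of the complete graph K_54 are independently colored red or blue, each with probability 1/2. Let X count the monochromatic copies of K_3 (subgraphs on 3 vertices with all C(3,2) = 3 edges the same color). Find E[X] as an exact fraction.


Let X = Σ_S X_S over the C(54, 3) = 24804 subsets S of size 3, where X_S = 1 if the K_3 on S is monochromatic.
For a fixed S, the K_3 on S has C(3, 2) = 3 edges. P[all 3 edges red] = (1/2)^3, and likewise for blue, so P[monochromatic] = 2·(1/2)^3 = 2^{1 − 3} = 1/4.
By linearity of expectation: E[X] = C(54, 3) · 2^{1 − 3} = 24804 · 1/4 = 6201.
Numerically: E[X] ≈ 6201.000.

E[X] = C(54,3)·2^(1−C(3,2)) = 6201 ≈ 6201.000.


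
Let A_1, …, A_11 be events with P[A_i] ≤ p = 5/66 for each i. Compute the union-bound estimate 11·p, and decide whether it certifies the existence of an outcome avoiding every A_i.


Union bound: P[∪_{i=1}^{11} A_i] ≤ Σ_i P[A_i] ≤ 11·p = 11·(5/66) = 5/6.
Numerically: 5/6 ≈ 0.833.
Is 5/6 < 1? YES.
Since P[∪ A_i] ≤ 5/6 < 1, the complement has P[∩ A_i^c] ≥ 1 − 5/6 = 1/6 > 0, so some outcome avoids every A_i.

11·p = 5/6 ≈ 0.833; existence CERTIFIED by the union bound.


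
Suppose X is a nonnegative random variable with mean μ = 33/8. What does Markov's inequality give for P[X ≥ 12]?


μ = E[X] = 33/8, a = 12.
Markov: P[X ≥ 12] ≤ μ/a = (33/8)/12 = 11/32.
Numerically: ≈ 0.343750.
(Since a = 12 > μ = 4.125000, the bound 11/32 is < 1 and informative.)

P[X ≥ 12] ≤ 11/32 ≈ 0.343750.


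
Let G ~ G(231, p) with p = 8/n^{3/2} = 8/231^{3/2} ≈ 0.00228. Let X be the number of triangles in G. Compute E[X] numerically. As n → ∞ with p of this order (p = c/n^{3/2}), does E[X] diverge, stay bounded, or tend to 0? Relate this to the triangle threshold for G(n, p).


Number of potential triangles: C(231, 3) = 2027795.
Each occurs with probability p³ ≈ (0.00228)³ ≈ 1.18309e-08.
By linearity: E[X] = C(231, 3)·p³ ≈ 2027795 · 1.18309e-08 ≈ 0.024.
Since α = 3/2 > 1, p = c/n^{3/2} = o(1/n) is below the triangle threshold p ~ 1/n. Asymptotically E[X] ~ (c³/6)·n^{3(1−α)} = (8³/6)·n^{-1.5} → 0, so by Markov's inequality G has no triangles w.h.p.

E[X] ≈ 0.024; in regime p = Θ(1/n^{3/2}) E[X] tends to 0 (below the triangle threshold p ~ 1/n).


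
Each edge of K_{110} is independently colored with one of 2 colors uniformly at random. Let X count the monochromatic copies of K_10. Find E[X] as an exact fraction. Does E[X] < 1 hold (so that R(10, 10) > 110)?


E[X] = C(110, 10) · 2^{1 − 45} = 46897636623981 · 2^{−44} = 46897636623981/17592186044416.
As a reduced fraction: E[X] = 46897636623981/17592186044416 ≈ 2.665822.
Is E[X] < 1? NO.
Since E[X] ≥ 1, the first-moment bound is inconclusive at n = 110; it does NOT by itself certify R(10, 10) > 110.

E[X] = 46897636623981/17592186044416 ≈ 2.665822; E[X] ≥ 1; first-moment method inconclusive here.


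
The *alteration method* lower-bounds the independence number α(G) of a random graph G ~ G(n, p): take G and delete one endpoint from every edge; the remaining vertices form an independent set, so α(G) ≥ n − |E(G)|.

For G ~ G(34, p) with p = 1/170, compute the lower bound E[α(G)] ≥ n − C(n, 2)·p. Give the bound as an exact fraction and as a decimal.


E[|E(G)|] = C(34, 2)·p = 561 · (1/170) = 33/10.
E[α(G)] ≥ n − E[|E(G)|] = 34 − 33/10 = 307/10.
Numerically: ≈ 30.7000.
(This is only a lower bound; the true E[α(G)] may be larger.)

E[α(G)] ≥ 307/10 ≈ 30.7000.


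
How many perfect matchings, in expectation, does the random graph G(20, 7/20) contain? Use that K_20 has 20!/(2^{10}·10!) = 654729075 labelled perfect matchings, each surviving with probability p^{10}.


K_20 has 20!/(2^{10}·10!) = 654729075 labelled perfect matchings.
For each such perfect matching H, let X_H = 1 if all 10 edges of H are present in G. Then P[X_H = 1] = p^{10} = (7/20)^{10} = 282475249/10240000000000.
Summing the indicators: E[X] = Σ_H E[X_H] = 654729075 · p^{10} = 654729075 · 282475249/10240000000000 = 7397790339526587/409600000000.
Numerically: E[X] ≈ 1.81e+04.

E[X] = 654729075 · (7/20)^{10} = 7397790339526587/409600000000 ≈ 1.81e+04.


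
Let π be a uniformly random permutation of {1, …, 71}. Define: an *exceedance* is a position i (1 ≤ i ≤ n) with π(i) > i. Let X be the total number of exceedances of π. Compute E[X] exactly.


Write X = Σ_{i=1}^{71} X_i, where X_i = 1_{π(i) > i}.
For each fixed i, π(i) is uniform over {1, …, 71} (marginal of a uniform permutation), so P[π(i) > i] = (n − i)/n. Summing: Σ_{i=1}^{71} (n − i)/n = (0 + 1 + … + 70)/71 = 71(71 − 1)/(2·71) = (71 − 1)/2.
Hence E[X] = Σ_{i=1}^{71} (71 − i)/71 = 35 ≈ 35.00000.

E[X] = 35 = 35.00000.


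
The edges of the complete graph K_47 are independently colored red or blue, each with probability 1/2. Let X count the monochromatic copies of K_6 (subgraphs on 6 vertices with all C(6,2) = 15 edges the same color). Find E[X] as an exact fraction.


Let X = Σ_S X_S over the C(47, 6) = 10737573 subsets S of size 6, where X_S = 1 if the K_6 on S is monochromatic.
For a fixed S, the K_6 on S has C(6, 2) = 15 edges. P[all 15 edges red] = (1/2)^15, and likewise for blue, so P[monochromatic] = 2·(1/2)^15 = 2^{1 − 15} = 1/16384.
By linearity of expectation: E[X] = C(47, 6) · 2^{1 − 15} = 10737573 · 1/16384 = 10737573/16384.
Numerically: E[X] ≈ 655.36945.

E[X] = C(47,6)·2^(1−C(6,2)) = 10737573/16384 ≈ 655.36945.


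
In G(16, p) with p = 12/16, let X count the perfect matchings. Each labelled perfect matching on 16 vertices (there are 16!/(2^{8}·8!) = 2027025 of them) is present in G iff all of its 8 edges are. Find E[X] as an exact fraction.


K_16 has 16!/(2^{8}·8!) = 2027025 labelled perfect matchings.
For each such perfect matching H, let X_H = 1 if all 8 edges of H are present in G. Then P[X_H = 1] = p^{8} = (3/4)^{8} = 6561/65536.
By linearity: E[X] = Σ_H E[X_H] = 2027025 · p^{8} = 2027025 · 6561/65536 = 13299311025/65536.
Numerically: E[X] ≈ 202931.

E[X] = 2027025 · (3/4)^{8} = 13299311025/65536 ≈ 202931.


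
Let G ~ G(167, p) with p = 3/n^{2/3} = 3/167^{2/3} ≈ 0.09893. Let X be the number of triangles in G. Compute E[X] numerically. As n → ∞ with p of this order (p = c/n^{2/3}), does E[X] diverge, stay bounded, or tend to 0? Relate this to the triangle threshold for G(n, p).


Number of potential triangles: C(167, 3) = 762355.
Each occurs with probability p³ ≈ (0.09893)³ ≈ 9.681236e-04.
By linearity: E[X] = C(167, 3)·p³ ≈ 762355 · 9.681236e-04 ≈ 738.0539.
Since α = 2/3 < 1, p = c/n^{2/3} ≫ 1/n is above the triangle threshold p ~ 1/n. Asymptotically E[X] ~ (c³/6)·n^{3(1−α)} = (3³/6)·n^{1} → ∞; triangles are abundant w.h.p.

E[X] ≈ 738.0539; in regime p = Θ(1/n^{2/3}) E[X] diverges (above the triangle threshold p ~ 1/n).


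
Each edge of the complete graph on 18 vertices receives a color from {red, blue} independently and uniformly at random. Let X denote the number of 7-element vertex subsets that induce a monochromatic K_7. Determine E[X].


Let X = Σ_S X_S over the C(18, 7) = 31824 subsets S of size 7, where X_S = 1 if the K_7 on S is monochromatic.
For a fixed S, the K_7 on S has C(7, 2) = 21 edges. P[all 21 edges red] = (1/2)^21, and likewise for blue, so P[monochromatic] = 2·(1/2)^21 = 2^{1 − 21} = 1/1048576.
By linearity of expectation: E[X] = C(18, 7) · 2^{1 − 21} = 31824 · 1/1048576 = 1989/65536.
Numerically: E[X] ≈ 0.0303.

E[X] = C(18,7)·2^(1−C(7,2)) = 1989/65536 ≈ 0.0303.


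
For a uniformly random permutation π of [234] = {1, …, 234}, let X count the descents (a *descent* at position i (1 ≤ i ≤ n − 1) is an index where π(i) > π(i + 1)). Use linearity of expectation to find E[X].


Write X = Σ X_I over i = 1, …, 233, with X_I the indicator of one descent.
There are 233 indicators.
For each fixed i, the pair (π(i), π(i+1)) is a uniformly random ordered pair of distinct values from {1, …, 234}; by symmetry P[π(i) > π(i+1)] = 1/2.
By linearity: E[X] = 233 · (1/2) = (234 − 1) · (1/2) = 233/2 ≈ 116.500000.

E[X] = 233/2 = 116.500000.


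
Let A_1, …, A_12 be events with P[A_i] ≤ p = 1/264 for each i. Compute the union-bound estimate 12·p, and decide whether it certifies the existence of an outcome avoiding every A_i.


Union bound: P[∪_{i=1}^{12} A_i] ≤ Σ_i P[A_i] ≤ 12·p = 12·(1/264) = 1/22.
Numerically: 1/22 ≈ 0.045.
Is 1/22 < 1? YES.
Since P[∪ A_i] ≤ 1/22 < 1, the complement has P[∩ A_i^c] ≥ 1 − 1/22 = 21/22 > 0, so some outcome avoids every A_i.

12·p = 1/22 ≈ 0.045; existence CERTIFIED by the union bound.


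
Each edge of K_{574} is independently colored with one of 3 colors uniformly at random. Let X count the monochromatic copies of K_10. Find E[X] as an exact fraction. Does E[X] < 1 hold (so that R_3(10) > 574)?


E[X] = C(574, 10) · 3^{1 − 45} = 988824035203816502691 · 3^{−44} = 988824035203816502691/984770902183611232881.
As a reduced fraction: E[X] = 109869337244868500299/109418989131512359209 ≈ 1.00412.
Is E[X] < 1? NO.
Since E[X] ≥ 1, the first-moment bound is inconclusive at n = 574; it does NOT by itself certify R_3(10) > 574.

E[X] = 109869337244868500299/109418989131512359209 ≈ 1.00412; E[X] ≥ 1; first-moment method inconclusive here.


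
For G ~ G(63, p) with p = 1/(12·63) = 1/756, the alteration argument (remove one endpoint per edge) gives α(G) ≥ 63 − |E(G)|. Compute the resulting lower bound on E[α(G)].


E[|E(G)|] = C(63, 2)·p = 1953 · (1/756) = 31/12.
E[α(G)] ≥ n − E[|E(G)|] = 63 − 31/12 = 725/12.
Numerically: ≈ 60.417.
(This is only a lower bound; the true E[α(G)] may be larger.)

E[α(G)] ≥ 725/12 ≈ 60.417.


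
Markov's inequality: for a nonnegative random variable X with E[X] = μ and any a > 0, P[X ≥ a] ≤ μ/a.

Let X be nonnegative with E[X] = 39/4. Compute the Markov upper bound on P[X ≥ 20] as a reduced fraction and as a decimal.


μ = E[X] = 39/4, a = 20.
Markov: P[X ≥ 20] ≤ μ/a = (39/4)/20 = 39/80.
Numerically: ≈ 0.487.
(Since a = 20 > μ = 9.750, the bound 39/80 is < 1 and informative.)

P[X ≥ 20] ≤ 39/80 ≈ 0.487.


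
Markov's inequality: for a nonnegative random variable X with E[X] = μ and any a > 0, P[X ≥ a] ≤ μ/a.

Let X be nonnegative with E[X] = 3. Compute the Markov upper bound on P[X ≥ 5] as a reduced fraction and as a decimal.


μ = E[X] = 3, a = 5.
Markov: P[X ≥ 5] ≤ μ/a = (3)/5 = 3/5.
Numerically: ≈ 0.6000.
(Since a = 5 > μ = 3.0000, the bound 3/5 is < 1 and informative.)

P[X ≥ 5] ≤ 3/5 ≈ 0.6000.


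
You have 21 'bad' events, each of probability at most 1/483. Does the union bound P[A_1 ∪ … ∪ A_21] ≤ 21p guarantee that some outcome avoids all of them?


Union bound: P[∪_{i=1}^{21} A_i] ≤ Σ_i P[A_i] ≤ 21·p = 21·(1/483) = 1/23.
Numerically: 1/23 ≈ 0.043.
Is 1/23 < 1? YES.
Since P[∪ A_i] ≤ 1/23 < 1, the complement has P[∩ A_i^c] ≥ 1 − 1/23 = 22/23 > 0, so some outcome avoids every A_i.

21·p = 1/23 ≈ 0.043; existence CERTIFIED by the union bound.


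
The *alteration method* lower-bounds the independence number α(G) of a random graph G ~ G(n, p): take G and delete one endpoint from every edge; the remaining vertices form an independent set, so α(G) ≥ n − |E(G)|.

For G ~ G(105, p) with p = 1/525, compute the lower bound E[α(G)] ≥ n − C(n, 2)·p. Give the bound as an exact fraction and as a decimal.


E[|E(G)|] = C(105, 2)·p = 5460 · (1/525) = 52/5.
E[α(G)] ≥ n − E[|E(G)|] = 105 − 52/5 = 473/5.
Numerically: ≈ 94.6000.
(This is only a lower bound; the true E[α(G)] may be larger.)

E[α(G)] ≥ 473/5 ≈ 94.6000.


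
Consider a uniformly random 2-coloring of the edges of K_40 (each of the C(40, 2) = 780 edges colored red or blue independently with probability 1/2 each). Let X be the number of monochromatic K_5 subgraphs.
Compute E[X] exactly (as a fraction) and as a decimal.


Let X = Σ_S X_S over the C(40, 5) = 658008 subsets S of size 5, where X_S = 1 if the K_5 on S is monochromatic.
For a fixed S, the K_5 on S has C(5, 2) = 10 edges. P[all 10 edges red] = (1/2)^10, and likewise for blue, so P[monochromatic] = 2·(1/2)^10 = 2^{1 − 10} = 1/512.
Summing: E[X] = C(40, 5) · 2^{1 − 10} = 658008 · 1/512 = 82251/64.
Numerically: E[X] ≈ 1285.172.

E[X] = C(40,5)·2^(1−C(5,2)) = 82251/64 ≈ 1285.172.


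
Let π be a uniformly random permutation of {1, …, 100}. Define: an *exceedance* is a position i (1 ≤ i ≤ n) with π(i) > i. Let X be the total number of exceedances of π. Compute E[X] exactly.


Write X = Σ_{i=1}^{100} X_i, where X_i = 1_{π(i) > i}.
For each fixed i, π(i) is uniform over {1, …, 100} (marginal of a uniform permutation), so P[π(i) > i] = (n − i)/n. Summing: Σ_{i=1}^{100} (n − i)/n = (0 + 1 + … + 99)/100 = 100(100 − 1)/(2·100) = (100 − 1)/2.
Hence E[X] = Σ_{i=1}^{100} (100 − i)/100 = 99/2 ≈ 49.500.

E[X] = 99/2 = 49.500.


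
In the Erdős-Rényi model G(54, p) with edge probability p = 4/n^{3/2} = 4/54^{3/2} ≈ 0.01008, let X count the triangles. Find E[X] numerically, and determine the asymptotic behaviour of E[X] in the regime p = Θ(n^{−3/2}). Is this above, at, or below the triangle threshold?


Number of potential triangles: C(54, 3) = 24804.
Each occurs with probability p³ ≈ (0.01008)³ ≈ 1.0242549e-06.
By linearity: E[X] = C(54, 3)·p³ ≈ 24804 · 1.0242549e-06 ≈ 0.02541.
Since α = 3/2 > 1, p = c/n^{3/2} = o(1/n) is below the triangle threshold p ~ 1/n. Asymptotically E[X] ~ (c³/6)·n^{3(1−α)} = (4³/6)·n^{-1.5} → 0, so by Markov's inequality G has no triangles w.h.p.

E[X] ≈ 0.02541; in regime p = Θ(1/n^{3/2}) E[X] tends to 0 (below the triangle threshold p ~ 1/n).


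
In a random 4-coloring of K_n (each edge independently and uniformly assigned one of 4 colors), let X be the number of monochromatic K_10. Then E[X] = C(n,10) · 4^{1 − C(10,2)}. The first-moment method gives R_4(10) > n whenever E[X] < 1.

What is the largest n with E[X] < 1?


We need C(n, 10) · 4^{1 − 45} < 1, i.e. C(n, 10) < 4^{45 − 1} = 309485009821345068724781056.
Check values of n near the boundary:
  n = 2021: C(2021, 10) = 306347841644770462864800616; 306347841644770462864800616 < 309485009821345068724781056? YES
  n = 2022: C(2022, 10) = 307870445231474093395937796; 307870445231474093395937796 < 309485009821345068724781056? YES
  n = 2023: C(2023, 10) = 309399856285778485315440716; 309399856285778485315440716 < 309485009821345068724781056? YES
  n = 2024: C(2024, 10) = 310936101848269937576192656; 310936101848269937576192656 < 309485009821345068724781056? NO
  n = 2025: C(2025, 10) = 312479209053472269772600560; 312479209053472269772600560 < 309485009821345068724781056? NO
  n = 2026: C(2026, 10) = 314029205130126398094885285; 314029205130126398094885285 < 309485009821345068724781056? NO
The largest n with C(n, 10) < 309485009821345068724781056 is n = 2023 (where E[X] = 77349964071444621328860179/77371252455336267181195264 ≈ 0.9997249). Hence R_4(10) > 2023, i.e. R_4(10) ≥ 2024.

Largest n = 2023; hence R_4(10) > 2023.


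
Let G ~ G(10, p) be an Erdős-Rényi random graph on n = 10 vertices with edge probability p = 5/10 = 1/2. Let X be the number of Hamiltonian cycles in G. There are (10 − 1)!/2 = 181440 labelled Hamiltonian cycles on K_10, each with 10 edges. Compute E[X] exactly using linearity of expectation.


K_10 has (10 − 1)!/2 = 181440 labelled Hamiltonian cycles.
For each such Hamiltonian cycle H, let X_H = 1 if all 10 edges of H are present in G. Then P[X_H = 1] = p^{10} = (1/2)^{10} = 1/1024.
Summing the indicators: E[X] = Σ_H E[X_H] = 181440 · p^{10} = 181440 · 1/1024 = 2835/16.
Numerically: E[X] ≈ 177.

E[X] = 181440 · (1/2)^{10} = 2835/16 ≈ 177.


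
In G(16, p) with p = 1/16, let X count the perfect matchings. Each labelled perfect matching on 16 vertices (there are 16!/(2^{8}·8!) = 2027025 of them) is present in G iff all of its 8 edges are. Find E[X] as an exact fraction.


K_16 has 16!/(2^{8}·8!) = 2027025 labelled perfect matchings.
For each such perfect matching H, let X_H = 1 if all 8 edges of H are present in G. Then P[X_H = 1] = p^{8} = (1/16)^{8} = 1/4294967296.
By linearity: E[X] = Σ_H E[X_H] = 2027025 · p^{8} = 2027025 · 1/4294967296 = 2027025/4294967296.
Numerically: E[X] ≈ 0.00047195.

E[X] = 2027025 · (1/16)^{8} = 2027025/4294967296 ≈ 0.00047195.


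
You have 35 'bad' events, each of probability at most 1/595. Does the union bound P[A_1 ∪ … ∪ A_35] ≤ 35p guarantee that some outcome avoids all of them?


Union bound: P[∪_{i=1}^{35} A_i] ≤ Σ_i P[A_i] ≤ 35·p = 35·(1/595) = 1/17.
Numerically: 1/17 ≈ 0.0588235.
Is 1/17 < 1? YES.
Since P[∪ A_i] ≤ 1/17 < 1, the complement has P[∩ A_i^c] ≥ 1 − 1/17 = 16/17 > 0, so some outcome avoids every A_i.

35·p = 1/17 ≈ 0.0588235; existence CERTIFIED by the union bound.


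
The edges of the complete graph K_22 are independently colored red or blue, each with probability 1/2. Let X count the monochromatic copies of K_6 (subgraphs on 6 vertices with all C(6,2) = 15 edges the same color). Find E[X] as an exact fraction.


Let X = Σ_S X_S over the C(22, 6) = 74613 subsets S of size 6, where X_S = 1 if the K_6 on S is monochromatic.
For a fixed S, the K_6 on S has C(6, 2) = 15 edges. P[all 15 edges red] = (1/2)^15, and likewise for blue, so P[monochromatic] = 2·(1/2)^15 = 2^{1 − 15} = 1/16384.
By linearity: E[X] = C(22, 6) · 2^{1 − 15} = 74613 · 1/16384 = 74613/16384.
Numerically: E[X] ≈ 4.55402.

E[X] = C(22,6)·2^(1−C(6,2)) = 74613/16384 ≈ 4.55402.


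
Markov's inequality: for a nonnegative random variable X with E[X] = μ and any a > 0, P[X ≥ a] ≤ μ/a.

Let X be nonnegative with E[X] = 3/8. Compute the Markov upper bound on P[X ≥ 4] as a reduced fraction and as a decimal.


μ = E[X] = 3/8, a = 4.
Markov: P[X ≥ 4] ≤ μ/a = (3/8)/4 = 3/32.
Numerically: ≈ 0.094.
(Since a = 4 > μ = 0.375, the bound 3/32 is < 1 and informative.)

P[X ≥ 4] ≤ 3/32 ≈ 0.094.


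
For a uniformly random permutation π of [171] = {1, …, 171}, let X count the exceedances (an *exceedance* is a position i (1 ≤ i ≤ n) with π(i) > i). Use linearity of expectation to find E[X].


Write X = Σ_{i=1}^{171} X_i, where X_i = 1_{π(i) > i}.
For each fixed i, π(i) is uniform over {1, …, 171} (marginal of a uniform permutation), so P[π(i) > i] = (n − i)/n. Summing: Σ_{i=1}^{171} (n − i)/n = (0 + 1 + … + 170)/171 = 171(171 − 1)/(2·171) = (171 − 1)/2.
Hence E[X] = Σ_{i=1}^{171} (171 − i)/171 = 85 ≈ 85.00000.

E[X] = 85 = 85.00000.


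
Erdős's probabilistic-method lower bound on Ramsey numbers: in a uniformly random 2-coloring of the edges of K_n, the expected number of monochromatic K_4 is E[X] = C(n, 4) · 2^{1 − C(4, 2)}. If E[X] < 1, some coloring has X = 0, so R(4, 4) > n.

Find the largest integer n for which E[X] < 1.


We need C(n, 4) · 2^{1 − 6} < 1, i.e. C(n, 4) < 2^{6 − 1} = 32.
Check values of n near the boundary:
  n = 4: C(4, 4) = 1; 1 < 32? YES
  n = 5: C(5, 4) = 5; 5 < 32? YES
  n = 6: C(6, 4) = 15; 15 < 32? YES
  n = 7: C(7, 4) = 35; 35 < 32? NO
  n = 8: C(8, 4) = 70; 70 < 32? NO
The largest n with C(n, 4) < 32 is n = 6 (where E[X] = 15/32 ≈ 0.46875). Hence R(4, 4) > 6, i.e. R(4, 4) ≥ 7.

Largest n = 6; hence R(4, 4) > 6.


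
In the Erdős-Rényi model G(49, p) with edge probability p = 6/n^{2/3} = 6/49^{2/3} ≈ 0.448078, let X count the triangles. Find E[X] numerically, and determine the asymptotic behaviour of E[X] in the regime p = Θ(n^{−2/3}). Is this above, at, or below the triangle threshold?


Number of potential triangles: C(49, 3) = 18424.
Each occurs with probability p³ ≈ (0.448078)³ ≈ 8.99625156e-02.
By linearity: E[X] = C(49, 3)·p³ ≈ 18424 · 8.99625156e-02 ≈ 1657.469388.
Since α = 2/3 < 1, p = c/n^{2/3} ≫ 1/n is above the triangle threshold p ~ 1/n. Asymptotically E[X] ~ (c³/6)·n^{3(1−α)} = (6³/6)·n^{1} → ∞; triangles are abundant w.h.p.

E[X] ≈ 1657.469388; in regime p = Θ(1/n^{2/3}) E[X] diverges (above the triangle threshold p ~ 1/n).


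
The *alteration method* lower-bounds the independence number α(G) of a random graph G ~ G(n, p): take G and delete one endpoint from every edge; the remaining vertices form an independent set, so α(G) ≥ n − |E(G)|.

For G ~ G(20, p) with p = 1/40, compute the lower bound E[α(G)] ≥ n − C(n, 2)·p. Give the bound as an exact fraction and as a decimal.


E[|E(G)|] = C(20, 2)·p = 190 · (1/40) = 19/4.
E[α(G)] ≥ n − E[|E(G)|] = 20 − 19/4 = 61/4.
Numerically: ≈ 15.2500.
(This is only a lower bound; the true E[α(G)] may be larger.)

E[α(G)] ≥ 61/4 ≈ 15.2500.


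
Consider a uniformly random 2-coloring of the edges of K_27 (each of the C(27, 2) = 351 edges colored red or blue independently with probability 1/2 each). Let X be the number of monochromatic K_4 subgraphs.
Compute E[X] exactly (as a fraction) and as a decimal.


Let X = Σ_S X_S over the C(27, 4) = 17550 subsets S of size 4, where X_S = 1 if the K_4 on S is monochromatic.
For a fixed S, the K_4 on S has C(4, 2) = 6 edges. P[all 6 edges red] = (1/2)^6, and likewise for blue, so P[monochromatic] = 2·(1/2)^6 = 2^{1 − 6} = 1/32.
By linearity: E[X] = C(27, 4) · 2^{1 − 6} = 17550 · 1/32 = 8775/16.
Numerically: E[X] ≈ 548.438.

E[X] = C(27,4)·2^(1−C(4,2)) = 8775/16 ≈ 548.438.


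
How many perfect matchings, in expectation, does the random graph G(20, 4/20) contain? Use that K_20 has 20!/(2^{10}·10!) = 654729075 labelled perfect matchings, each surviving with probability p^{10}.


K_20 has 20!/(2^{10}·10!) = 654729075 labelled perfect matchings.
For each such perfect matching H, let X_H = 1 if all 10 edges of H are present in G. Then P[X_H = 1] = p^{10} = (1/5)^{10} = 1/9765625.
Summing the indicators: E[X] = Σ_H E[X_H] = 654729075 · p^{10} = 654729075 · 1/9765625 = 26189163/390625.
Numerically: E[X] ≈ 67.

E[X] = 654729075 · (1/5)^{10} = 26189163/390625 ≈ 67.


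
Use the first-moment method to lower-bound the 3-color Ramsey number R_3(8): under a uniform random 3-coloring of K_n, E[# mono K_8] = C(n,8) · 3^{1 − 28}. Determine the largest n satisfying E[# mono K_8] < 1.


We need C(n, 8) · 3^{1 − 28} < 1, i.e. C(n, 8) < 3^{28 − 1} = 7625597484987.
Check values of n near the boundary:
  n = 150: C(150, 8) = 5257211409450; 5257211409450 < 7625597484987? YES
  n = 151: C(151, 8) = 5551321138650; 5551321138650 < 7625597484987? YES
  n = 152: C(152, 8) = 5859727868575; 5859727868575 < 7625597484987? YES
  n = 153: C(153, 8) = 6183023199255; 6183023199255 < 7625597484987? YES
  n = 154: C(154, 8) = 6521818990995; 6521818990995 < 7625597484987? YES
  n = 155: C(155, 8) = 6876747915675; 6876747915675 < 7625597484987? YES
  n = 156: C(156, 8) = 7248464019225; 7248464019225 < 7625597484987? YES
  n = 157: C(157, 8) = 7637643295425; 7637643295425 < 7625597484987? NO
  n = 158: C(158, 8) = 8044984271181; 8044984271181 < 7625597484987? NO
The largest n with C(n, 8) < 7625597484987 is n = 156 (where E[X] = 805384891025/847288609443 ≈ 0.9505437). Hence R_3(8) > 156, i.e. R_3(8) ≥ 157.

Largest n = 156; hence R_3(8) > 156.


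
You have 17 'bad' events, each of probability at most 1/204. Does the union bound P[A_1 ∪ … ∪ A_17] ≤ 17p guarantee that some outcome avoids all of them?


Union bound: P[∪_{i=1}^{17} A_i] ≤ Σ_i P[A_i] ≤ 17·p = 17·(1/204) = 1/12.
Numerically: 1/12 ≈ 0.0833333.
Is 1/12 < 1? YES.
Since P[∪ A_i] ≤ 1/12 < 1, the complement has P[∩ A_i^c] ≥ 1 − 1/12 = 11/12 > 0, so some outcome avoids every A_i.

17·p = 1/12 ≈ 0.0833333; existence CERTIFIED by the union bound.


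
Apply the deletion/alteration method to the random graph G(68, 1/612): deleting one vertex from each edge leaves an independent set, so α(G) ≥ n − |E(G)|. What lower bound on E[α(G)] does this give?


E[|E(G)|] = C(68, 2)·p = 2278 · (1/612) = 67/18.
E[α(G)] ≥ n − E[|E(G)|] = 68 − 67/18 = 1157/18.
Numerically: ≈ 64.278.
(This is only a lower bound; the true E[α(G)] may be larger.)

E[α(G)] ≥ 1157/18 ≈ 64.278.


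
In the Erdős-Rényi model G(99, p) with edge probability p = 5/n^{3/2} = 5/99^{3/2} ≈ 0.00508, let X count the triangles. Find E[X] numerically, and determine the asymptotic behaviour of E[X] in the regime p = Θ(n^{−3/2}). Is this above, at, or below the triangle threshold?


Number of potential triangles: C(99, 3) = 156849.
Each occurs with probability p³ ≈ (0.00508)³ ≈ 1.30783e-07.
By linearity: E[X] = C(99, 3)·p³ ≈ 156849 · 1.30783e-07 ≈ 0.021.
Since α = 3/2 > 1, p = c/n^{3/2} = o(1/n) is below the triangle threshold p ~ 1/n. Asymptotically E[X] ~ (c³/6)·n^{3(1−α)} = (5³/6)·n^{-1.5} → 0, so by Markov's inequality G has no triangles w.h.p.

E[X] ≈ 0.021; in regime p = Θ(1/n^{3/2}) E[X] tends to 0 (below the triangle threshold p ~ 1/n).


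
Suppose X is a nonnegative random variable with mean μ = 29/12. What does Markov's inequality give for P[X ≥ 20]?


μ = E[X] = 29/12, a = 20.
Markov: P[X ≥ 20] ≤ μ/a = (29/12)/20 = 29/240.
Numerically: ≈ 0.121.
(Since a = 20 > μ = 2.417, the bound 29/240 is < 1 and informative.)

P[X ≥ 20] ≤ 29/240 ≈ 0.121.


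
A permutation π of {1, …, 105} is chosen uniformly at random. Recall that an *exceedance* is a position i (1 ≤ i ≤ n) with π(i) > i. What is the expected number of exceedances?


Write X = Σ_{i=1}^{105} X_i, where X_i = 1_{π(i) > i}.
For each fixed i, π(i) is uniform over {1, …, 105} (marginal of a uniform permutation), so P[π(i) > i] = (n − i)/n. Summing: Σ_{i=1}^{105} (n − i)/n = (0 + 1 + … + 104)/105 = 105(105 − 1)/(2·105) = (105 − 1)/2.
Hence E[X] = Σ_{i=1}^{105} (105 − i)/105 = 52 ≈ 52.00000.

E[X] = 52 = 52.00000.


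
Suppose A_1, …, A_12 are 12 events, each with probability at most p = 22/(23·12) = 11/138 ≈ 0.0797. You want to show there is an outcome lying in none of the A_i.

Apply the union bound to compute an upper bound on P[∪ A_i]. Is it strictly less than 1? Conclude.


Union bound: P[∪_{i=1}^{12} A_i] ≤ Σ_i P[A_i] ≤ 12·p = 12·(11/138) = 22/23.
Numerically: 22/23 ≈ 0.9565.
Is 22/23 < 1? YES.
Since P[∪ A_i] ≤ 22/23 < 1, the complement has P[∩ A_i^c] ≥ 1 − 22/23 = 1/23 > 0, so some outcome avoids every A_i.

12·p = 22/23 ≈ 0.9565; existence CERTIFIED by the union bound.


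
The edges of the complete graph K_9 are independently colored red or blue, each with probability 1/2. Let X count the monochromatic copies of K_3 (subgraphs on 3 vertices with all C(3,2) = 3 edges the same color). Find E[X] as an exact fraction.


Let X = Σ_S X_S over the C(9, 3) = 84 subsets S of size 3, where X_S = 1 if the K_3 on S is monochromatic.
For a fixed S, the K_3 on S has C(3, 2) = 3 edges. P[all 3 edges red] = (1/2)^3, and likewise for blue, so P[monochromatic] = 2·(1/2)^3 = 2^{1 − 3} = 1/4.
By linearity: E[X] = C(9, 3) · 2^{1 − 3} = 84 · 1/4 = 21.
Numerically: E[X] ≈ 21.000000.

E[X] = C(9,3)·2^(1−C(3,2)) = 21 ≈ 21.000000.


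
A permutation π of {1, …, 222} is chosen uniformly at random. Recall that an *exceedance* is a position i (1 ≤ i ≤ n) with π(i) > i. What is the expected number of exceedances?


Write X = Σ_{i=1}^{222} X_i, where X_i = 1_{π(i) > i}.
For each fixed i, π(i) is uniform over {1, …, 222} (marginal of a uniform permutation), so P[π(i) > i] = (n − i)/n. Summing: Σ_{i=1}^{222} (n − i)/n = (0 + 1 + … + 221)/222 = 222(222 − 1)/(2·222) = (222 − 1)/2.
Hence E[X] = Σ_{i=1}^{222} (222 − i)/222 = 221/2 ≈ 110.500000.

E[X] = 221/2 = 110.500000.


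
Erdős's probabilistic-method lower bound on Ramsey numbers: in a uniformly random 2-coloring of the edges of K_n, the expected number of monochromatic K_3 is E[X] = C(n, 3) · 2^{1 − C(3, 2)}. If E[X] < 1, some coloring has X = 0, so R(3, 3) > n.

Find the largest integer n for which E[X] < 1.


We need C(n, 3) · 2^{1 − 3} < 1, i.e. C(n, 3) < 2^{3 − 1} = 4.
Check values of n near the boundary:
  n = 3: C(3, 3) = 1; 1 < 4? YES
  n = 4: C(4, 3) = 4; 4 < 4? NO
The largest n with C(n, 3) < 4 is n = 3 (where E[X] = 1/4 ≈ 0.2500000). Hence R(3, 3) > 3, i.e. R(3, 3) ≥ 4.

Largest n = 3; hence R(3, 3) > 3.


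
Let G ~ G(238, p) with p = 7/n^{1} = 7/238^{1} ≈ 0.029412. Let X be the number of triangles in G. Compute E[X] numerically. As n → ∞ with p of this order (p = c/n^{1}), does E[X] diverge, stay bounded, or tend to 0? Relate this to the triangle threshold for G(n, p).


Number of potential triangles: C(238, 3) = 2218636.
Each occurs with probability p³ ≈ (0.029412)³ ≈ 2.5442703e-05.
By linearity: E[X] = C(238, 3)·p³ ≈ 2218636 · 2.5442703e-05 ≈ 56.44810.
Here α = 1, so p = 7/n is exactly at the triangle threshold p ~ 1/n. Asymptotically E[X] → c³/6 = 7³/6 = 343/6 ≈ 57.16667, a bounded constant. In this regime the triangle count is asymptotically Poisson(c³/6).

E[X] ≈ 56.44810; in regime p = Θ(1/n^{1}) E[X] stays bounded (at the triangle threshold p ~ 1/n).


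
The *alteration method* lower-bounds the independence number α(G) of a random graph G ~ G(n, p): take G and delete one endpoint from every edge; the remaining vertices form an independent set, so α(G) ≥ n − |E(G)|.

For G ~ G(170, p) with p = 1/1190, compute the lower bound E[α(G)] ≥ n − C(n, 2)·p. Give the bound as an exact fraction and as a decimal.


E[|E(G)|] = C(170, 2)·p = 14365 · (1/1190) = 169/14.
E[α(G)] ≥ n − E[|E(G)|] = 170 − 169/14 = 2211/14.
Numerically: ≈ 157.92857.
(This is only a lower bound; the true E[α(G)] may be larger.)

E[α(G)] ≥ 2211/14 ≈ 157.92857.


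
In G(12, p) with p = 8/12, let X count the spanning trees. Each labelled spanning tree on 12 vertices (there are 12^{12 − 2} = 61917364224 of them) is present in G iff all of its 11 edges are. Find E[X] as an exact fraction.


K_12 has 12^{12 − 2} = 61917364224 labelled spanning trees.
For each such spanning tree H, let X_H = 1 if all 11 edges of H are present in G. Then P[X_H = 1] = p^{11} = (2/3)^{11} = 2048/177147.
Summing the indicators: E[X] = Σ_H E[X_H] = 61917364224 · p^{11} = 61917364224 · 2048/177147 = 2147483648/3.
Numerically: E[X] ≈ 7.1583e+08.

E[X] = 61917364224 · (2/3)^{11} = 2147483648/3 ≈ 7.1583e+08.
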